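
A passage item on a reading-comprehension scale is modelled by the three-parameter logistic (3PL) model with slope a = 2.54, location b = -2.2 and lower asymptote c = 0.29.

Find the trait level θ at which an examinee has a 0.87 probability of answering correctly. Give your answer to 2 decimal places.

-1.61

P(θ) = c + (1 − c) · 1 / (1 + exp(−a(θ − b)))
Remove guessing floor: (0.87 − 0.29)/(1 − 0.29) = 0.8169
logit = ln(0.8169/0.1831) = 1.4955
θ = b + logit/(a) = -2.2 + 1.4955/2.5400 = -1.6112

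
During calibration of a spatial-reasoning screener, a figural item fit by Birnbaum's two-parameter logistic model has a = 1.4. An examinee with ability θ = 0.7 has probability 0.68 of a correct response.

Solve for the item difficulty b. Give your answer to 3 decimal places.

0.162

P(θ) = 1 / (1 + exp(−a(θ − b)))
logit(0.68) = ln(0.68/0.32) = 0.7538
b = θ − logit/(a) = 0.7 − 0.7538/1.4000 = 0.1616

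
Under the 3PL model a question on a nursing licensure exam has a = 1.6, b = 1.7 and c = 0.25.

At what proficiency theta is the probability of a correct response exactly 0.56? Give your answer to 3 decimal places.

P(theta) = c + (1 − c) · 1 / (1 + exp(−a(theta − b)))
Remove guessing floor: (0.56 − 0.25)/(1 − 0.25) = 0.4133
logit = ln(0.4133/0.5867) = -0.3502
theta = b + logit/(a) = 1.7 + (-0.3502)/1.6000 = 1.4811

1.481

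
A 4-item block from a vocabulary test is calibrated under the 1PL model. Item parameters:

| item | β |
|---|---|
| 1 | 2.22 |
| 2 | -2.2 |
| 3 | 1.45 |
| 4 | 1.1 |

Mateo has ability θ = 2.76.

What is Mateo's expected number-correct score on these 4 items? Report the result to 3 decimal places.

P(θ) = 1 / (1 + exp(−(θ − β)))
P_1 = 1/(1+e^{-0.5400}) = 0.6318
P_2 = 1/(1+e^{-4.9600}) = 0.9930
P_3 = 1/(1+e^{-1.3100}) = 0.7875
P_4 = 1/(1+e^{-1.6600}) = 0.8402
E[score] = 0.6318 + 0.9930 + 0.7875 + 0.8402 = 3.2526

3.253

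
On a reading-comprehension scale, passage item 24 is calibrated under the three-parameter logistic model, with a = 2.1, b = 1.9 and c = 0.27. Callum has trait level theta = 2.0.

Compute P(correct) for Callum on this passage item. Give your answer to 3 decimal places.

P(theta) = c + (1 − c) · 1 / (1 + exp(−a(theta − b)))
Exponent: 2.1 × (2.0 − 1.9) = 0.2100
1/(1 + e^{-0.2100}) = 0.5523
P = 0.27 + 0.73 × 0.5523 = 0.6732

0.673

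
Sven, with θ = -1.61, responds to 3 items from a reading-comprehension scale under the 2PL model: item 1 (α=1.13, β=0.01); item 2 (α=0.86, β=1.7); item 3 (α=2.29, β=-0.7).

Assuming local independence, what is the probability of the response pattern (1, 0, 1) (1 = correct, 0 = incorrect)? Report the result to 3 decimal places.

P(θ) = 1 / (1 + exp(−α(θ − β)))
P_1 = 1/(1+e^{1.8306}) = 0.1382
P_2 = 1/(1+e^{2.8466}) = 0.0549
P_3 = 1/(1+e^{2.0839}) = 0.1107
L = P_1 × (1−P_2) × P_3 = 0.1382 × 0.9451 × 0.1107 = 0.01445

0.014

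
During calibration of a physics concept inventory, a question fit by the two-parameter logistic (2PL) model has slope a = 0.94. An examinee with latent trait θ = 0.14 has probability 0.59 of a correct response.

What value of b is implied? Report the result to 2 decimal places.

-0.25

P(θ) = 1 / (1 + exp(−a(θ − b)))
logit(0.59) = ln(0.59/0.41) = 0.3640
b = θ − logit/(a) = 0.14 − 0.3640/0.9400 = -0.2472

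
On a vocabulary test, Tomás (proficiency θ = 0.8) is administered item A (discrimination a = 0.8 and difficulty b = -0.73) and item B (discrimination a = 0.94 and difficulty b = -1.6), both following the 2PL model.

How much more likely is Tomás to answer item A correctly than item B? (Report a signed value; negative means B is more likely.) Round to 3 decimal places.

-0.132

P(θ) = 1 / (1 + exp(−a(θ − b)))
P_A = 0.7728
P_B = 0.9052
P_A − P_B = -0.1324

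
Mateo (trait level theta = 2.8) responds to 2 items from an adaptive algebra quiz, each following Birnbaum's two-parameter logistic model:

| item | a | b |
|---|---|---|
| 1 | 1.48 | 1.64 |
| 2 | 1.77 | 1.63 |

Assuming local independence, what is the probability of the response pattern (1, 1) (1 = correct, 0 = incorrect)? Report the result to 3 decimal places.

0.753

P(theta) = 1 / (1 + exp(−a(theta − b)))
P_1 = 1/(1+e^{-1.7168}) = 0.8477
P_2 = 1/(1+e^{-2.0709}) = 0.8880
L = P_1 × P_2 = 0.8477 × 0.8880 = 0.75281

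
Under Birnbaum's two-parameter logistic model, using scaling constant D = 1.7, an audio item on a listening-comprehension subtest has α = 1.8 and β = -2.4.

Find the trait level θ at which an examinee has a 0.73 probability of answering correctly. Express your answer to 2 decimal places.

P(θ) = 1 / (1 + exp(−D·α(θ − β)))
logit = ln(0.7300/0.2700) = 0.9946
θ = β + logit/(1.7·α) = -2.4 + 0.9946/3.0600 = -2.0750

-2.07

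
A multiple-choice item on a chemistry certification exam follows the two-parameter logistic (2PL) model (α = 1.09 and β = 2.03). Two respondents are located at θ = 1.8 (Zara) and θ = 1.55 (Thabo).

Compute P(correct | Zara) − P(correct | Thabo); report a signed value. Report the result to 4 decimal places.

P(θ) = 1 / (1 + exp(−α(θ − β)))
P(Zara) = 0.4377  [exponent -0.2507]
P(Thabo) = 0.3721  [exponent -0.5232]
Difference = 0.4377 − 0.3721 = 0.0655

0.0655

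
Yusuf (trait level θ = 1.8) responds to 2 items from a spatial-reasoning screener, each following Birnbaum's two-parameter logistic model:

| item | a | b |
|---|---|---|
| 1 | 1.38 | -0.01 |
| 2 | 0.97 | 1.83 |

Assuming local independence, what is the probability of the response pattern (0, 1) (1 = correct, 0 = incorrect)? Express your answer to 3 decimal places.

0.037

P(θ) = 1 / (1 + exp(−a(θ − b)))
P_1 = 1/(1+e^{-2.4978}) = 0.9240
P_2 = 1/(1+e^{0.0291}) = 0.4927
L = (1−P_1) × P_2 = 0.0760 × 0.4927 = 0.03745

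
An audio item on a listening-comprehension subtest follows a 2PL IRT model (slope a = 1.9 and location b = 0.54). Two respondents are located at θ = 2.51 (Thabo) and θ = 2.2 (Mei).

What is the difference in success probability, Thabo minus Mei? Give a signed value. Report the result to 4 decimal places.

P(θ) = 1 / (1 + exp(−a(θ − b)))
P(Thabo) = 0.9769  [exponent 3.7430]
P(Mei) = 0.9591  [exponent 3.1540]
Difference = 0.9769 − 0.9591 = 0.0178

0.0178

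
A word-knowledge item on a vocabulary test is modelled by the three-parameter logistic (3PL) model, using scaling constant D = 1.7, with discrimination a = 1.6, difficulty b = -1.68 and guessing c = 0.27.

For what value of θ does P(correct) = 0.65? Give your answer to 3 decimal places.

-1.650

P(θ) = c + (1 − c) · 1 / (1 + exp(−D·a(θ − b)))
Remove guessing floor: (0.65 − 0.27)/(1 − 0.27) = 0.5205
logit = ln(0.5205/0.4795) = 0.0822
θ = b + logit/(1.7·a) = -1.68 + 0.0822/2.7200 = -1.6498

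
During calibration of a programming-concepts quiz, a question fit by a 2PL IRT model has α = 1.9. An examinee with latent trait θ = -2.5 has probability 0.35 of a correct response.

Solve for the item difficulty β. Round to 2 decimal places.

P(θ) = 1 / (1 + exp(−α(θ − β)))
logit(0.35) = ln(0.35/0.65) = -0.6190
β = θ − logit/(α) = -2.5 − (-0.6190)/1.9000 = -2.1742

-2.17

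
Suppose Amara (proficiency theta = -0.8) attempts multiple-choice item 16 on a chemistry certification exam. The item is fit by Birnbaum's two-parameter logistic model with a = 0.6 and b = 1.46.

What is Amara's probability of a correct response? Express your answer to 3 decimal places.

P(theta) = 1 / (1 + exp(−a(theta − b)))
Exponent: 0.6 × (-0.8 − 1.46) = -1.3560
1/(1 + e^{1.3560}) = 0.2049

0.205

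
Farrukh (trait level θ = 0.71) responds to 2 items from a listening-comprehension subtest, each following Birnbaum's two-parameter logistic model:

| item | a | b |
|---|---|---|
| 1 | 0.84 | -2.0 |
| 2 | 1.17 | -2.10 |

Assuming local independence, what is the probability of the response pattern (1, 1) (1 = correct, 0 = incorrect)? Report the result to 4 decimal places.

P(θ) = 1 / (1 + exp(−a(θ − b)))
P_1 = 1/(1+e^{-2.2764}) = 0.9069
P_2 = 1/(1+e^{-3.2877}) = 0.9640
L = P_1 × P_2 = 0.9069 × 0.9640 = 0.87426

0.8743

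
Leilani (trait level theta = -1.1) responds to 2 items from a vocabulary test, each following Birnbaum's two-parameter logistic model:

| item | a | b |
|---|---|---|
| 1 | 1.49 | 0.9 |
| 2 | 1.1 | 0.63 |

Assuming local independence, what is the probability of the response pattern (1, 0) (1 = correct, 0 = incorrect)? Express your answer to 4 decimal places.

0.0421

P(theta) = 1 / (1 + exp(−a(theta − b)))
P_1 = 1/(1+e^{2.9800}) = 0.0483
P_2 = 1/(1+e^{1.9030}) = 0.1298
L = P_1 × (1−P_2) = 0.0483 × 0.8702 = 0.04206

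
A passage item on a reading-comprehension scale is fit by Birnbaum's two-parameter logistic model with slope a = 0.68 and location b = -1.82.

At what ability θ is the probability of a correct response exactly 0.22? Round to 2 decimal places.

-3.68

P(θ) = 1 / (1 + exp(−a(θ − b)))
logit = ln(0.2200/0.7800) = -1.2657
θ = b + logit/(a) = -1.82 + (-1.2657)/0.6800 = -3.6813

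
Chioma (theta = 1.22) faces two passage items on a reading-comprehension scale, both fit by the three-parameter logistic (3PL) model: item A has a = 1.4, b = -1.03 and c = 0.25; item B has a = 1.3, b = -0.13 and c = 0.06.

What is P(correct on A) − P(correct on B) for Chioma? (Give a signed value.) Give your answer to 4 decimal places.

0.1078

P(theta) = c + (1 − c) · 1 / (1 + exp(−a(theta − b)))
P_A = 0.9692
P_B = 0.8614
P_A − P_B = 0.1078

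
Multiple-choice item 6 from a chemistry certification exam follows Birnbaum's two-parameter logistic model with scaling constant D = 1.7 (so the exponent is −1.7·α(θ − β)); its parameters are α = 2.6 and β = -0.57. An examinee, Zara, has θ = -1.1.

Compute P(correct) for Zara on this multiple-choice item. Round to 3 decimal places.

0.088

P(θ) = 1 / (1 + exp(−D·α(θ − β)))
Exponent: 1.7 × 2.6 × (-1.1 − (-0.57)) = -2.3426
1/(1 + e^{2.3426}) = 0.0877
P = 0.0877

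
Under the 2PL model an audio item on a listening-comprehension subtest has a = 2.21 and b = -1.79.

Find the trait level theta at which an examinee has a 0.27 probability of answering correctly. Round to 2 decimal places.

P(theta) = 1 / (1 + exp(−a(theta − b)))
logit = ln(0.2700/0.7300) = -0.9946
theta = b + logit/(a) = -1.79 + (-0.9946)/2.2100 = -2.2401

-2.24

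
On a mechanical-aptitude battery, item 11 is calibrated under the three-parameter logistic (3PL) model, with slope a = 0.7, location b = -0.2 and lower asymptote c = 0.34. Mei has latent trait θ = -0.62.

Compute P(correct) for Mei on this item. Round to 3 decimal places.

P(θ) = c + (1 − c) · 1 / (1 + exp(−a(θ − b)))
Exponent: 0.7 × (-0.62 − (-0.2)) = -0.2940
1/(1 + e^{0.2940}) = 0.4270
P = 0.34 + 0.66 × 0.4270 = 0.6218

0.622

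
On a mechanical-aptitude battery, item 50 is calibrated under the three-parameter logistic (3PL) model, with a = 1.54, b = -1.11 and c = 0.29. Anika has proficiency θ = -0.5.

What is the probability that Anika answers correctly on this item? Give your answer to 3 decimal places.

P(θ) = c + (1 − c) · 1 / (1 + exp(−a(θ − b)))
Exponent: 1.54 × (-0.5 − (-1.11)) = 0.9394
1/(1 + e^{-0.9394}) = 0.7190
P = 0.29 + 0.71 × 0.7190 = 0.8005

0.800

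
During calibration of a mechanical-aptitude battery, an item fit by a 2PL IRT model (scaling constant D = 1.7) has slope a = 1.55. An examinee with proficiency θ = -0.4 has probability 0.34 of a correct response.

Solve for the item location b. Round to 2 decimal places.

-0.15

P(θ) = 1 / (1 + exp(−D·a(θ − b)))
logit(0.34) = ln(0.34/0.66) = -0.6633
b = θ − logit/(1.7·a) = -0.4 − (-0.6633)/2.6350 = -0.1483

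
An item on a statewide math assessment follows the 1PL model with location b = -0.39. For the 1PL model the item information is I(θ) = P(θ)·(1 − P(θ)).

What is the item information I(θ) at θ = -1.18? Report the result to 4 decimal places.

0.2147

P = 1/(1+e^{0.7900}) = 0.3122
P(1−P) = 0.3122 × 0.6878 = 0.2147
I = P(1−P) = 0.21472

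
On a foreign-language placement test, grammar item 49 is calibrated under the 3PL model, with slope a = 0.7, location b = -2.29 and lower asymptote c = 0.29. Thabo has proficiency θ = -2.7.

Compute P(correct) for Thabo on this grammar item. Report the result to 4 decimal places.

0.5944

P(θ) = c + (1 − c) · 1 / (1 + exp(−a(θ − b)))
Exponent: 0.7 × (-2.7 − (-2.29)) = -0.2870
1/(1 + e^{0.2870}) = 0.4287
P = 0.29 + 0.71 × 0.4287 = 0.5944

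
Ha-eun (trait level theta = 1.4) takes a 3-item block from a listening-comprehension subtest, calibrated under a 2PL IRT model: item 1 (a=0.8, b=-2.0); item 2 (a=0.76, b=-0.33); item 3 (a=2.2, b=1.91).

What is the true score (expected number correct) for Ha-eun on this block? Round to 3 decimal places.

1.972

P(theta) = 1 / (1 + exp(−a(theta − b)))
P_1 = 1/(1+e^{-2.7200}) = 0.9382
P_2 = 1/(1+e^{-1.3148}) = 0.7883
P_3 = 1/(1+e^{1.1220}) = 0.2456
E[score] = 0.9382 + 0.7883 + 0.2456 = 1.9722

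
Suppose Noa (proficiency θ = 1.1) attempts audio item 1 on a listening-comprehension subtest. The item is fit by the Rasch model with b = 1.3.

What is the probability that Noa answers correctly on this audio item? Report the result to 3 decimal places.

P(θ) = 1 / (1 + exp(−(θ − b)))
Exponent: (1.1 − 1.3) = -0.2000
1/(1 + e^{0.2000}) = 0.4502
P = 0.4502

0.450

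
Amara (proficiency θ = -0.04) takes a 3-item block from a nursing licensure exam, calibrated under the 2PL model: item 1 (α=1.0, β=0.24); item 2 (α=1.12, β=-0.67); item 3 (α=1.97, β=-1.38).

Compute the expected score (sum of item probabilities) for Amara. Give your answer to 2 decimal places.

P(θ) = 1 / (1 + exp(−α(θ − β)))
P_1 = 1/(1+e^{0.2800}) = 0.4305
P_2 = 1/(1+e^{-0.7056}) = 0.6694
P_3 = 1/(1+e^{-2.6398}) = 0.9334
E[score] = 0.4305 + 0.6694 + 0.9334 = 2.0333

2.03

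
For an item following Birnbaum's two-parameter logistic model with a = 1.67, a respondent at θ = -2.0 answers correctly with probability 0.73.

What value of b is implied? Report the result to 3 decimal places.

P(θ) = 1 / (1 + exp(−a(θ − b)))
logit(0.73) = ln(0.73/0.27) = 0.9946
b = θ − logit/(a) = -2.0 − 0.9946/1.6700 = -2.5956

-2.596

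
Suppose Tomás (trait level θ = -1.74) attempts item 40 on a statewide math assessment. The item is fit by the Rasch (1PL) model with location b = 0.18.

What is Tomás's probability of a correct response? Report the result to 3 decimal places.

P(θ) = 1 / (1 + exp(−(θ − b)))
Exponent: (-1.74 − 0.18) = -1.9200
1/(1 + e^{1.9200}) = 0.1279
P = 0.1279

0.128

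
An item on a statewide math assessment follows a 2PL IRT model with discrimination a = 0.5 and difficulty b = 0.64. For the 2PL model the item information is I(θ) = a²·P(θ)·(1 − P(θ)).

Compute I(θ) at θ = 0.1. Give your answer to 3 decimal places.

0.061

P = 1/(1+e^{0.2700}) = 0.4329
P(1−P) = 0.4329 × 0.5671 = 0.2455
I = a² × P(1−P) = 0.5² × 0.2455 = 0.06137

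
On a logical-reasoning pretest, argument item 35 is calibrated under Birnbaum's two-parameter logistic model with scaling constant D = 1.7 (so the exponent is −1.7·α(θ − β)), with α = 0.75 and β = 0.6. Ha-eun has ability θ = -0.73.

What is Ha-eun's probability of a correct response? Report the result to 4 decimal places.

0.1550

P(θ) = 1 / (1 + exp(−D·α(θ − β)))
Exponent: 1.7 × 0.75 × (-0.73 − 0.6) = -1.6957
1/(1 + e^{1.6957}) = 0.1550
P = 0.1550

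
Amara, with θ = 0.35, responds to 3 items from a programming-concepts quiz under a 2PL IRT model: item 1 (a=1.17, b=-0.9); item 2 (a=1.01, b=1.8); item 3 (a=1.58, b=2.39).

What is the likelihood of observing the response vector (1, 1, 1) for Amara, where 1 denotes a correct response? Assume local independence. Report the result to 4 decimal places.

P(θ) = 1 / (1 + exp(−a(θ − b)))
P_1 = 1/(1+e^{-1.4625}) = 0.8119
P_2 = 1/(1+e^{1.4645}) = 0.1878
P_3 = 1/(1+e^{3.2232}) = 0.0383
L = P_1 × P_2 × P_3 = 0.8119 × 0.1878 × 0.0383 = 0.00584

0.0058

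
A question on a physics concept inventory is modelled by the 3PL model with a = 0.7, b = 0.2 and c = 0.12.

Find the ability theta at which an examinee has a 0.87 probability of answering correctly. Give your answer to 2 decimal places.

2.70

P(theta) = c + (1 − c) · 1 / (1 + exp(−a(theta − b)))
Remove guessing floor: (0.87 − 0.12)/(1 − 0.12) = 0.8523
logit = ln(0.8523/0.1477) = 1.7525
theta = b + logit/(a) = 0.2 + 1.7525/0.7000 = 2.7036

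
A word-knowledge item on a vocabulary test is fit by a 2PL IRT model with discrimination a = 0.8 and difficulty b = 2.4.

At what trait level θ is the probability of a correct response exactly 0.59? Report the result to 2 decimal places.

2.85

P(θ) = 1 / (1 + exp(−a(θ − b)))
logit = ln(0.5900/0.4100) = 0.3640
θ = b + logit/(a) = 2.4 + 0.3640/0.8000 = 2.8550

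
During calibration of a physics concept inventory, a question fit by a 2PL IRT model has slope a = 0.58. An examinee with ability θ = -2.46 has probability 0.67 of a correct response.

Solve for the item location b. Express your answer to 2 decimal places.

-3.68

P(θ) = 1 / (1 + exp(−a(θ − b)))
logit(0.67) = ln(0.67/0.33) = 0.7082
b = θ − logit/(a) = -2.46 − 0.7082/0.5800 = -3.6810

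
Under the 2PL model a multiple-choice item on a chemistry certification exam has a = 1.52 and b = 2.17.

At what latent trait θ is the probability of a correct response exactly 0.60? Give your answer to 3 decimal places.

P(θ) = 1 / (1 + exp(−a(θ − b)))
logit = ln(0.6000/0.4000) = 0.4055
θ = b + logit/(a) = 2.17 + 0.4055/1.5200 = 2.4368

2.437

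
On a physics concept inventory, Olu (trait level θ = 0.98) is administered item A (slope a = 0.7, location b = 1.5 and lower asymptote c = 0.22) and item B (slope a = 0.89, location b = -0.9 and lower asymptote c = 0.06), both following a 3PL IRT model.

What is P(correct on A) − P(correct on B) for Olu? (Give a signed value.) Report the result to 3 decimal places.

P(θ) = c + (1 − c) · 1 / (1 + exp(−a(θ − b)))
P_A = 0.5398
P_B = 0.8515
P_A − P_B = -0.3117

-0.312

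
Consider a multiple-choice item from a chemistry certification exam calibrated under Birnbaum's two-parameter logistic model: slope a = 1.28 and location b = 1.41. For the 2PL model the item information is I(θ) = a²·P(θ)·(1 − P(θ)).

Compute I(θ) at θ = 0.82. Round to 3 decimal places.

P = 1/(1+e^{0.7552}) = 0.3197
P(1−P) = 0.3197 × 0.6803 = 0.2175
I = a² × P(1−P) = 1.28² × 0.2175 = 0.35633

0.356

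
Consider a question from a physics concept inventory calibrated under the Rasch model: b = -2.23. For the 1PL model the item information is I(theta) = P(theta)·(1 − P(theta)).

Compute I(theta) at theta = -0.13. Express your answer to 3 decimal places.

0.097

P = 1/(1+e^{-2.1000}) = 0.8909
P(1−P) = 0.8909 × 0.1091 = 0.0972
I = P(1−P) = 0.09719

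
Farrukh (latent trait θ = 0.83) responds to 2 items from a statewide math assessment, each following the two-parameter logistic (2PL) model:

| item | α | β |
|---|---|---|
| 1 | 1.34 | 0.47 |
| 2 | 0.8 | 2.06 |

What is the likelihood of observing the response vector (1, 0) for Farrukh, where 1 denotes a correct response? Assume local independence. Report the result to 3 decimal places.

0.450

P(θ) = 1 / (1 + exp(−α(θ − β)))
P_1 = 1/(1+e^{-0.4824}) = 0.6183
P_2 = 1/(1+e^{0.9840}) = 0.2721
L = P_1 × (1−P_2) = 0.6183 × 0.7279 = 0.45007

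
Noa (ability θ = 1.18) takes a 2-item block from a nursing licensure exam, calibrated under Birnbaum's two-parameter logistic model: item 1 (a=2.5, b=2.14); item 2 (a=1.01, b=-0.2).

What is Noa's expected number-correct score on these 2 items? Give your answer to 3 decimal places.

0.884

P(θ) = 1 / (1 + exp(−a(θ − b)))
P_1 = 1/(1+e^{2.4000}) = 0.0832
P_2 = 1/(1+e^{-1.3938}) = 0.8012
E[score] = 0.0832 + 0.8012 = 0.8844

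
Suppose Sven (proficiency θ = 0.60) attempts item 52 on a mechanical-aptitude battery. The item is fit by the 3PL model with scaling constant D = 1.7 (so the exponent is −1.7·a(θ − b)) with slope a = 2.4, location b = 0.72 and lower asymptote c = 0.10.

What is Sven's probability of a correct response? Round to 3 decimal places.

P(θ) = c + (1 − c) · 1 / (1 + exp(−D·a(θ − b)))
Exponent: 1.7 × 2.4 × (0.60 − 0.72) = -0.4896
1/(1 + e^{0.4896}) = 0.3800
P = 0.10 + 0.90 × 0.3800 = 0.4420

0.442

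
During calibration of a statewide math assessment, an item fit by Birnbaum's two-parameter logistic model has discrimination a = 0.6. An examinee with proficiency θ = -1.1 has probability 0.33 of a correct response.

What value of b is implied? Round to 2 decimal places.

0.08

P(θ) = 1 / (1 + exp(−a(θ − b)))
logit(0.33) = ln(0.33/0.67) = -0.7082
b = θ − logit/(a) = -1.1 − (-0.7082)/0.6000 = 0.0803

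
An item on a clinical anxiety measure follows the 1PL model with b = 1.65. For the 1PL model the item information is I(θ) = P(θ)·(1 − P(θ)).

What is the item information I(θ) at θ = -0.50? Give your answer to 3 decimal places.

P = 1/(1+e^{2.1500}) = 0.1043
P(1−P) = 0.1043 × 0.8957 = 0.0934
I = P(1−P) = 0.09345

0.093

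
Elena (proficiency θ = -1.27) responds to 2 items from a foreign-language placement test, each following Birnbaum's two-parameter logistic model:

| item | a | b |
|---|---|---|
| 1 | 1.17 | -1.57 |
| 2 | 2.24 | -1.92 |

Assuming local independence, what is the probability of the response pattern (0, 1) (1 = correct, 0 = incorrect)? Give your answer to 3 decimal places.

0.335

P(θ) = 1 / (1 + exp(−a(θ − b)))
P_1 = 1/(1+e^{-0.3510}) = 0.5869
P_2 = 1/(1+e^{-1.4560}) = 0.8109
L = (1−P_1) × P_2 = 0.4131 × 0.8109 = 0.33502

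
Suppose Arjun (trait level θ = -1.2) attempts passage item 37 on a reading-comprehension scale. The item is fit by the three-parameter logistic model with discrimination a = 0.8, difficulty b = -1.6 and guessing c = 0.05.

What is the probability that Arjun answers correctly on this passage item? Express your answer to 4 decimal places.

P(θ) = c + (1 − c) · 1 / (1 + exp(−a(θ − b)))
Exponent: 0.8 × (-1.2 − (-1.6)) = 0.3200
1/(1 + e^{-0.3200}) = 0.5793
P = 0.05 + 0.95 × 0.5793 = 0.6004

0.6004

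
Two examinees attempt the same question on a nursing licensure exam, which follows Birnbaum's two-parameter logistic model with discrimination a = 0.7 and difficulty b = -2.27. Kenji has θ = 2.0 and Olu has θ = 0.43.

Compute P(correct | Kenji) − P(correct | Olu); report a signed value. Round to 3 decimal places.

P(θ) = 1 / (1 + exp(−a(θ − b)))
P(Kenji) = 0.9521  [exponent 2.9890]
P(Olu) = 0.8688  [exponent 1.8900]
Difference = 0.9521 − 0.8688 = 0.0833

0.083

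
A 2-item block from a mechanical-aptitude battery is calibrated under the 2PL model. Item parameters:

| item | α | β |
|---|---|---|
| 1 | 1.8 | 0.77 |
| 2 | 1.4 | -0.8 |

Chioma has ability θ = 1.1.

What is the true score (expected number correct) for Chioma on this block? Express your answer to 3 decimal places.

P(θ) = 1 / (1 + exp(−α(θ − β)))
P_1 = 1/(1+e^{-0.5940}) = 0.6443
P_2 = 1/(1+e^{-2.6600}) = 0.9346
E[score] = 0.6443 + 0.9346 = 1.5789

1.579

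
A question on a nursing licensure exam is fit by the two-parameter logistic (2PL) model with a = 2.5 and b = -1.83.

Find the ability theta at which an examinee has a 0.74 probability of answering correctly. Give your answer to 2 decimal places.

-1.41

P(theta) = 1 / (1 + exp(−a(theta − b)))
logit = ln(0.7400/0.2600) = 1.0460
theta = b + logit/(a) = -1.83 + 1.0460/2.5000 = -1.4116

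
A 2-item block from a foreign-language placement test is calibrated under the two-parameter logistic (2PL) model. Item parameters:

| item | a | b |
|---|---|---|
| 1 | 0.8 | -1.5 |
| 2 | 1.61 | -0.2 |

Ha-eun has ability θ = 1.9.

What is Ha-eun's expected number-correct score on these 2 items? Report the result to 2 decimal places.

1.91

P(θ) = 1 / (1 + exp(−a(θ − b)))
P_1 = 1/(1+e^{-2.7200}) = 0.9382
P_2 = 1/(1+e^{-3.3810}) = 0.9671
E[score] = 0.9382 + 0.9671 = 1.9053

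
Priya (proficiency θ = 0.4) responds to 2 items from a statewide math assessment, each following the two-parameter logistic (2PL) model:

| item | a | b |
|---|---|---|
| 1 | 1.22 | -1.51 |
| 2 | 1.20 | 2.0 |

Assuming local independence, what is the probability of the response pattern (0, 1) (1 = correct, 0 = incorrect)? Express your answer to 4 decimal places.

P(θ) = 1 / (1 + exp(−a(θ − b)))
P_1 = 1/(1+e^{-2.3302}) = 0.9113
P_2 = 1/(1+e^{1.9200}) = 0.1279
L = (1−P_1) × P_2 = 0.0887 × 0.1279 = 0.01134

0.0113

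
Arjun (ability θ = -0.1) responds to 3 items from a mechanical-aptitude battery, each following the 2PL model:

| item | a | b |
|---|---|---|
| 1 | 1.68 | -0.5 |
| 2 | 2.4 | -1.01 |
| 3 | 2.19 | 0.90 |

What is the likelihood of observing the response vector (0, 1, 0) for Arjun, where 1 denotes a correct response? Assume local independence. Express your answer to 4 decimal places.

P(θ) = 1 / (1 + exp(−a(θ − b)))
P_1 = 1/(1+e^{-0.6720}) = 0.6620
P_2 = 1/(1+e^{-2.1840}) = 0.8988
P_3 = 1/(1+e^{2.1900}) = 0.1007
L = (1−P_1) × P_2 × (1−P_3) = 0.3380 × 0.8988 × 0.8993 = 0.27326

0.2733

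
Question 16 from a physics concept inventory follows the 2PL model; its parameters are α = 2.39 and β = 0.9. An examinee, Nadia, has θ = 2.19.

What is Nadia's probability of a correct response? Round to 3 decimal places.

0.956

P(θ) = 1 / (1 + exp(−α(θ − β)))
Exponent: 2.39 × (2.19 − 0.9) = 3.0831
1/(1 + e^{-3.0831}) = 0.9562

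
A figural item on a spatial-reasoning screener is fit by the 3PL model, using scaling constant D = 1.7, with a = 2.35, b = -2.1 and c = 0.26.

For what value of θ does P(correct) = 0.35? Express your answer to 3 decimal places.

P(θ) = c + (1 − c) · 1 / (1 + exp(−D·a(θ − b)))
Remove guessing floor: (0.35 − 0.26)/(1 − 0.26) = 0.1216
logit = ln(0.1216/0.8784) = -1.9772
θ = b + logit/(1.7·a) = -2.1 + (-1.9772)/3.9950 = -2.5949

-2.595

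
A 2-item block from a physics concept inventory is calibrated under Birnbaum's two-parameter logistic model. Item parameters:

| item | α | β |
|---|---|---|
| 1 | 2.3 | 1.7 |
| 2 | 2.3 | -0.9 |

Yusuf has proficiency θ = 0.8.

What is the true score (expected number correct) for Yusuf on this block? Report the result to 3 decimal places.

P(θ) = 1 / (1 + exp(−α(θ − β)))
P_1 = 1/(1+e^{2.0700}) = 0.1120
P_2 = 1/(1+e^{-3.9100}) = 0.9804
E[score] = 0.1120 + 0.9804 = 1.0924

1.092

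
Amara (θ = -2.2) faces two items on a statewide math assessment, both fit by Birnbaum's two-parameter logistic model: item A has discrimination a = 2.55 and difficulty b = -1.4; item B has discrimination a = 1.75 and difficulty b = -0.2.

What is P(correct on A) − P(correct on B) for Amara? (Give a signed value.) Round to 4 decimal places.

0.0858

P(θ) = 1 / (1 + exp(−a(θ − b)))
P_A = 0.1151
P_B = 0.0293
P_A − P_B = 0.0858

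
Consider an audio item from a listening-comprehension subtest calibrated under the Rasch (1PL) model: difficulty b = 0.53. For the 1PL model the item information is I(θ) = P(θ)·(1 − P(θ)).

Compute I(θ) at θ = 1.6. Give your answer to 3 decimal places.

P = 1/(1+e^{-1.0700}) = 0.7446
P(1−P) = 0.7446 × 0.2554 = 0.1902
I = P(1−P) = 0.19017

0.190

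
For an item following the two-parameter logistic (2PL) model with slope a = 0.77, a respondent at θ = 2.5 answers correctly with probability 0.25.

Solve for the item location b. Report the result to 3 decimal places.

3.927

P(θ) = 1 / (1 + exp(−a(θ − b)))
logit(0.25) = ln(0.25/0.75) = -1.0986
b = θ − logit/(a) = 2.5 − (-1.0986)/0.7700 = 3.9268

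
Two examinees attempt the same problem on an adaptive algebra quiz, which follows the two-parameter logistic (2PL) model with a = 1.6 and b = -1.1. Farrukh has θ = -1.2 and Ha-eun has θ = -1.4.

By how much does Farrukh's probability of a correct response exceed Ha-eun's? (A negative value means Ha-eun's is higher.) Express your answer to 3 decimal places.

0.078

P(θ) = 1 / (1 + exp(−a(θ − b)))
P(Farrukh) = 0.4601  [exponent -0.1600]
P(Ha-eun) = 0.3823  [exponent -0.4800]
Difference = 0.4601 − 0.3823 = 0.0778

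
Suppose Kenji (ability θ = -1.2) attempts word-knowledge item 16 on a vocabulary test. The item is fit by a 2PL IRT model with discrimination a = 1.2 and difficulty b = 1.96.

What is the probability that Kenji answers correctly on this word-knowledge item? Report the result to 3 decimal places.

0.022

P(θ) = 1 / (1 + exp(−a(θ − b)))
Exponent: 1.2 × (-1.2 − 1.96) = -3.7920
1/(1 + e^{3.7920}) = 0.0221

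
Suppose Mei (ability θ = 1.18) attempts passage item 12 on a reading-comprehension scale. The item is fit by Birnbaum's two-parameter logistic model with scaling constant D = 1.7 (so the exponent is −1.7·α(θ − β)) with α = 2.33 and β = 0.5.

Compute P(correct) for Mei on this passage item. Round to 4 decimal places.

P(θ) = 1 / (1 + exp(−D·α(θ − β)))
Exponent: 1.7 × 2.33 × (1.18 − 0.5) = 2.6935
1/(1 + e^{-2.6935}) = 0.9366
P = 0.9366

0.9366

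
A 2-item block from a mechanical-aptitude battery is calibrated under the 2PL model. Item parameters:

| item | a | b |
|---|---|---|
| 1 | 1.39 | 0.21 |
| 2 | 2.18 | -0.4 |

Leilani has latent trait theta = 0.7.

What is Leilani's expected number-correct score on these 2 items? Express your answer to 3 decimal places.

1.581

P(theta) = 1 / (1 + exp(−a(theta − b)))
P_1 = 1/(1+e^{-0.6811}) = 0.6640
P_2 = 1/(1+e^{-2.3980}) = 0.9167
E[score] = 0.6640 + 0.9167 = 1.5807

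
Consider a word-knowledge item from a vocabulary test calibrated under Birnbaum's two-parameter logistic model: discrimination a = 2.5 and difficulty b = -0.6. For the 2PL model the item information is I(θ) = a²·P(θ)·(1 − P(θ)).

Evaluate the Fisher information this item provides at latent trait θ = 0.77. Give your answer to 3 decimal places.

0.191

P = 1/(1+e^{-3.4250}) = 0.9685
P(1−P) = 0.9685 × 0.0315 = 0.0305
I = a² × P(1−P) = 2.5² × 0.0305 = 0.19081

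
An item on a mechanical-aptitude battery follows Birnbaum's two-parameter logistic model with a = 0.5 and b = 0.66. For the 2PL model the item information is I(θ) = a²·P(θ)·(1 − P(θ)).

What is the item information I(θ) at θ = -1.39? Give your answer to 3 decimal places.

0.049

P = 1/(1+e^{1.0250}) = 0.2641
P(1−P) = 0.2641 × 0.7359 = 0.1943
I = a² × P(1−P) = 0.5² × 0.1943 = 0.04858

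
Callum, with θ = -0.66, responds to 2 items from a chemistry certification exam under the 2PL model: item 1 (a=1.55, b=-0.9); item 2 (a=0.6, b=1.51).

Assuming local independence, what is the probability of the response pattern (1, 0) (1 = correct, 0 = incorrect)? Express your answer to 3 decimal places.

P(θ) = 1 / (1 + exp(−a(θ − b)))
P_1 = 1/(1+e^{-0.3720}) = 0.5919
P_2 = 1/(1+e^{1.3020}) = 0.2138
L = P_1 × (1−P_2) = 0.5919 × 0.7862 = 0.46537

0.465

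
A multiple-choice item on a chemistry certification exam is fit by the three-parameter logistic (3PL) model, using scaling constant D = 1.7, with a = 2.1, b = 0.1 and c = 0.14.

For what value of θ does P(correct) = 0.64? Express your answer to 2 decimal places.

0.19

P(θ) = c + (1 − c) · 1 / (1 + exp(−D·a(θ − b)))
Remove guessing floor: (0.64 − 0.14)/(1 − 0.14) = 0.5814
logit = ln(0.5814/0.4186) = 0.3285
θ = b + logit/(1.7·a) = 0.1 + 0.3285/3.5700 = 0.1920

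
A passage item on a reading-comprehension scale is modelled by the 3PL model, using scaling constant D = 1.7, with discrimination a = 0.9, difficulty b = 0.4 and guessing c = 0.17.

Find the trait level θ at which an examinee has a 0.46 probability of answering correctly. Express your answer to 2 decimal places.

P(θ) = c + (1 − c) · 1 / (1 + exp(−D·a(θ − b)))
Remove guessing floor: (0.46 − 0.17)/(1 − 0.17) = 0.3494
logit = ln(0.3494/0.6506) = -0.6217
θ = b + logit/(1.7·a) = 0.4 + (-0.6217)/1.5300 = -0.0063

-0.01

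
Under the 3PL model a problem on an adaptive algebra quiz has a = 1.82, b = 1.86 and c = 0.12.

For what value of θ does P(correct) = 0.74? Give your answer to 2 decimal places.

P(θ) = c + (1 − c) · 1 / (1 + exp(−a(θ − b)))
Remove guessing floor: (0.74 − 0.12)/(1 − 0.12) = 0.7045
logit = ln(0.7045/0.2955) = 0.8690
θ = b + logit/(a) = 1.86 + 0.8690/1.8200 = 2.3375

2.34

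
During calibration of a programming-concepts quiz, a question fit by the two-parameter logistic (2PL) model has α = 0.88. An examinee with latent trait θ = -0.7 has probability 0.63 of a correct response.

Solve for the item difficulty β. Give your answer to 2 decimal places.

-1.30

P(θ) = 1 / (1 + exp(−α(θ − β)))
logit(0.63) = ln(0.63/0.37) = 0.5322
β = θ − logit/(α) = -0.7 − 0.5322/0.8800 = -1.3048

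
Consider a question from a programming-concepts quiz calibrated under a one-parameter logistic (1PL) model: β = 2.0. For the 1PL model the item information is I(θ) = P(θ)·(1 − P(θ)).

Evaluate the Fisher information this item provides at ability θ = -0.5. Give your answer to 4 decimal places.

P = 1/(1+e^{2.5000}) = 0.0759
P(1−P) = 0.0759 × 0.9241 = 0.0701
I = P(1−P) = 0.07010

0.0701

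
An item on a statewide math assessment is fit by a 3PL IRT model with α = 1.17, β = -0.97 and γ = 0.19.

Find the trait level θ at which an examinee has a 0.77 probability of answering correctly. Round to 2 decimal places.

-0.18

P(θ) = γ + (1 − γ) · 1 / (1 + exp(−α(θ − β)))
Remove guessing floor: (0.77 − 0.19)/(1 − 0.19) = 0.7160
logit = ln(0.7160/0.2840) = 0.9249
θ = β + logit/(α) = -0.97 + 0.9249/1.1700 = -0.1794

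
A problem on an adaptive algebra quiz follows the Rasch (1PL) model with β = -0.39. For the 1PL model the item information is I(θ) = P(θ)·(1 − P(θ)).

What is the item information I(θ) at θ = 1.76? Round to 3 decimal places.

P = 1/(1+e^{-2.1500}) = 0.8957
P(1−P) = 0.8957 × 0.1043 = 0.0934
I = P(1−P) = 0.09345

0.093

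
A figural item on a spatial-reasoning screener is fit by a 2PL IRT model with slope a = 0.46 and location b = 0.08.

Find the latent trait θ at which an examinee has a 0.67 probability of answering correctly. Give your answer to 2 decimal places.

1.62

P(θ) = 1 / (1 + exp(−a(θ − b)))
logit = ln(0.6700/0.3300) = 0.7082
θ = b + logit/(a) = 0.08 + 0.7082/0.4600 = 1.6195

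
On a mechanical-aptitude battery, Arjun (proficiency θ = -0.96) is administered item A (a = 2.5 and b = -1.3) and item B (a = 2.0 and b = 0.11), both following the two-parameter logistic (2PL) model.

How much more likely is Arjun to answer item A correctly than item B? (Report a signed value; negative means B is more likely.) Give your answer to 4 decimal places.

P(θ) = 1 / (1 + exp(−a(θ − b)))
P_A = 0.7006
P_B = 0.1053
P_A − P_B = 0.5953

0.5953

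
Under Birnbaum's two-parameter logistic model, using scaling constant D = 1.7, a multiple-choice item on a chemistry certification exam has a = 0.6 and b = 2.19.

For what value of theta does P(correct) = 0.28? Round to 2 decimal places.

P(theta) = 1 / (1 + exp(−D·a(theta − b)))
logit = ln(0.2800/0.7200) = -0.9445
theta = b + logit/(1.7·a) = 2.19 + (-0.9445)/1.0200 = 1.2641

1.26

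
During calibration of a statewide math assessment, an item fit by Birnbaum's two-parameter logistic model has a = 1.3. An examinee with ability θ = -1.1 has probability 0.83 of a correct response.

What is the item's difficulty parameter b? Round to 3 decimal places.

P(θ) = 1 / (1 + exp(−a(θ − b)))
logit(0.83) = ln(0.83/0.17) = 1.5856
b = θ − logit/(a) = -1.1 − 1.5856/1.3000 = -2.3197

-2.320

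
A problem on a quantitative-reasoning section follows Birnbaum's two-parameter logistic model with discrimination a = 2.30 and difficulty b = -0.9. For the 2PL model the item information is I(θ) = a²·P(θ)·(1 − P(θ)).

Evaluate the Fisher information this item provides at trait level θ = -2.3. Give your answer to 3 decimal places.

P = 1/(1+e^{3.2200}) = 0.0384
P(1−P) = 0.0384 × 0.9616 = 0.0369
I = a² × P(1−P) = 2.30² × 0.0369 = 0.19543

0.195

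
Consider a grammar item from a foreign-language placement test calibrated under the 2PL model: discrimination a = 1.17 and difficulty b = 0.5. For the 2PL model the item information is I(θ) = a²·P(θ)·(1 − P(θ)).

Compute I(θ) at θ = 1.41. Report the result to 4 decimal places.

0.2610

P = 1/(1+e^{-1.0647}) = 0.7436
P(1−P) = 0.7436 × 0.2564 = 0.1907
I = a² × P(1−P) = 1.17² × 0.1907 = 0.26100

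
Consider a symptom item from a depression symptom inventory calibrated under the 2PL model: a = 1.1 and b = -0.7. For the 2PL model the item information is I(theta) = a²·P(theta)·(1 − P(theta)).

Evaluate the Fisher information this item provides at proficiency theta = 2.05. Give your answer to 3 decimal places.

P = 1/(1+e^{-3.0250}) = 0.9537
P(1−P) = 0.9537 × 0.0463 = 0.0442
I = a² × P(1−P) = 1.1² × 0.0442 = 0.05344

0.053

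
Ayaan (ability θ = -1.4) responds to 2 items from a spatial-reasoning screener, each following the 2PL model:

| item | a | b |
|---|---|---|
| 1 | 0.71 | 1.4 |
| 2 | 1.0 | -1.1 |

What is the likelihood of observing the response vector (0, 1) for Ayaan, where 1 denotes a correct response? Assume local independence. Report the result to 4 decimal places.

0.3743

P(θ) = 1 / (1 + exp(−a(θ − b)))
P_1 = 1/(1+e^{1.9880}) = 0.1205
P_2 = 1/(1+e^{0.3000}) = 0.4256
L = (1−P_1) × P_2 = 0.8795 × 0.4256 = 0.37429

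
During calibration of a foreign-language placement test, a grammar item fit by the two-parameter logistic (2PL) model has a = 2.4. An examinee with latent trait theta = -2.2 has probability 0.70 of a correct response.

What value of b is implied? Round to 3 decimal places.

P(theta) = 1 / (1 + exp(−a(theta − b)))
logit(0.70) = ln(0.70/0.30) = 0.8473
b = theta − logit/(a) = -2.2 − 0.8473/2.4000 = -2.5530

-2.553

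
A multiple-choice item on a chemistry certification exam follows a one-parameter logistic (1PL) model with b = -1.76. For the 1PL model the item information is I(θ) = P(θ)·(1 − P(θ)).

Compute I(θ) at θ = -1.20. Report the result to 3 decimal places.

0.231

P = 1/(1+e^{-0.5600}) = 0.6365
P(1−P) = 0.6365 × 0.3635 = 0.2314
I = P(1−P) = 0.23138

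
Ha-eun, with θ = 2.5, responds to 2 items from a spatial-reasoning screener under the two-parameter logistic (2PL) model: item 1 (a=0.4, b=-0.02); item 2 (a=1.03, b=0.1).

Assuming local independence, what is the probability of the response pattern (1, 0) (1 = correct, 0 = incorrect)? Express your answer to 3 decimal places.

P(θ) = 1 / (1 + exp(−a(θ − b)))
P_1 = 1/(1+e^{-1.0080}) = 0.7326
P_2 = 1/(1+e^{-2.4720}) = 0.9222
L = P_1 × (1−P_2) = 0.7326 × 0.0778 = 0.05703

0.057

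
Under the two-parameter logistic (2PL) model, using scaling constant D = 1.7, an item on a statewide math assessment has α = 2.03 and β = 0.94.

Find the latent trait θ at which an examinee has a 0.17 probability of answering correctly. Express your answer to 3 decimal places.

P(θ) = 1 / (1 + exp(−D·α(θ − β)))
logit = ln(0.1700/0.8300) = -1.5856
θ = β + logit/(1.7·α) = 0.94 + (-1.5856)/3.4510 = 0.4805

0.481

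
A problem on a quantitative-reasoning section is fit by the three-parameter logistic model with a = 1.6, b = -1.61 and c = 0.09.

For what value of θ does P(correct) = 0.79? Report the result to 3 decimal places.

-0.858

P(θ) = c + (1 − c) · 1 / (1 + exp(−a(θ − b)))
Remove guessing floor: (0.79 − 0.09)/(1 − 0.09) = 0.7692
logit = ln(0.7692/0.2308) = 1.2040
θ = b + logit/(a) = -1.61 + 1.2040/1.6000 = -0.8575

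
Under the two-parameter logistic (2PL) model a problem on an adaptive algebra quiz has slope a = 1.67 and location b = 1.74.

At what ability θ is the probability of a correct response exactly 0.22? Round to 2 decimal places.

P(θ) = 1 / (1 + exp(−a(θ − b)))
logit = ln(0.2200/0.7800) = -1.2657
θ = b + logit/(a) = 1.74 + (-1.2657)/1.6700 = 0.9821

0.98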